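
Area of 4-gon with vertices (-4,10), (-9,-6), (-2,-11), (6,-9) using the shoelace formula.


sum(xi*y_{i+1}) = -4*(-6) - 9*(-11) - 2*(-9) + 6*10 = 201
sum(yi*x_{i+1}) = 10*(-9) - 6*(-2) - 11*6 - 9*(-4) = -108
Area = |201 + 108|/2 = 309/2 = 154.5000

154.5000 sq units


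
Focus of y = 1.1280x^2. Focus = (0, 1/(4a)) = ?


a = 1.1280
4a = 4.5120
focus = (0, 1/4.5120) = (0, 0.2216)

Focus = (0, 0.2216)


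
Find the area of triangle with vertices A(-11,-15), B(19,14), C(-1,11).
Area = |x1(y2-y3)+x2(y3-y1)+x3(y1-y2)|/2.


-11*(14-11) = -33
19*(11+ 15) = 494
-1*(-15-14) = 29
sum = 490
Area = |490|/2 = 245.0000

245.0000 sq units


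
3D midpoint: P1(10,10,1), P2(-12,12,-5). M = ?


Mx = (10- 12)/2 = -1.0000
My = (10+12)/2 = 11.0000
Mz = (1- 5)/2 = -2.0000

M = (-1.0000, 11.0000, -2.0000)


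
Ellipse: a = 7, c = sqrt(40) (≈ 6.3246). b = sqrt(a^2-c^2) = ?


b^2 = 7^2 - (sqrt(40))^2 = 49 - 40 = 9
b = sqrt(9) = 3

b = 3


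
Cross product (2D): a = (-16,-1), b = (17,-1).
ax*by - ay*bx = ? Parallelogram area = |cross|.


cross = -16*(-1) + 1*17 = 16 + 17 = 33
Parallelogram area = |33| = 33

cross = 33, parallelogram area = 33


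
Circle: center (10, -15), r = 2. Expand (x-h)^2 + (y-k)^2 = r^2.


(x-10)^2 + (y+ 15)^2 = 2^2
D = -2h = -20, E = -2k = 30
F = h^2+k^2-r^2 = 100+225-4 = 321

x^2 + y^2 - 20x + 30y + 321 = 0


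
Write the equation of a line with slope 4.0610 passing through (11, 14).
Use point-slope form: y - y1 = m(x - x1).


y - 14 = 4.0610(x - 11)
y = 4.0610x + 14 - 4.0610*11
y = 4.0610x - 30.6710

y = 4.0610x - 30.6710


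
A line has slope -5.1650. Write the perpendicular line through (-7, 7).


Perpendicular slope = -1/m1 = -1/(-5.1650) = 0.1936
b2 = y0 - m2*x0 = 7 - 7/(-5.1650) = 7 + 1.3553 = 8.3553

y = 0.1936x + 8.3553


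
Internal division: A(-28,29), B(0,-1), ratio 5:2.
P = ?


Px = (5*0 + 2*(-28))/7 = -56/7 = -8.0000
Py = (5*(-1) + 2*29)/7 = 53/7 = 7.5714

P = (-8.0000, 7.5714)


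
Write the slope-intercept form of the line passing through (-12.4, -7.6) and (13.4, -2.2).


m = (5.4)/(25.8) = 0.2093
b = y1 - m*x1 = -7.6 - (5.4*(-12.4))/(25.8) = -7.6 + 2.5953 = -5.0047

y = 0.2093x - 5.0047


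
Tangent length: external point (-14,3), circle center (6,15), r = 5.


d = sqrt((-14-6)^2 + (3-15)^2) = sqrt(400+144) = 23.3238
L = sqrt(544.0000 - 25) = sqrt(519.0000) = 22.7816

22.7816


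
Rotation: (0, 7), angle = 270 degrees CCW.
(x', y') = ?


cos(270) = 0, sin(270) = -1
x' = 0*0 - 7*(-1) = 7
y' = 0*(-1) + 7*0 = 0

(7, 0)


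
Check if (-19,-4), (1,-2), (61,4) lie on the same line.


-19*(-2-4) + 1*(4+ 4) + 61*(-4+ 2)
= 114 + 8 - 122 = 0

Yes, collinear (determinant = 0)


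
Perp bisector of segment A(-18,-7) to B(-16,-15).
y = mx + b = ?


Midpoint = (-17, -11)
Slope of AB = dy/dx = -8/2 = -4.0000
Perp slope = -dx/dy = 2/8 = 0.2500
b = My - (perp slope)*Mx = -11 + (2*(-17))/(-8) = -11 + 4.2500 = -6.7500

y = 0.2500x - 6.7500


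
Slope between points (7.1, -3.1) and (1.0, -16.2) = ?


dy = -16.2 + 3.1 = -13.1
dx = 1.0 - 7.1 = -6.1
m = -13.1/(-6.1) = 2.1475

m = 2.1475


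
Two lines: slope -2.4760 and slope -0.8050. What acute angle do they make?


m1-m2 = -1.671
1+m1*m2 = 2.99318
tan(theta) = |-1.671/2.99318| = 0.558269
theta = arctan(|-1.671/2.99318|) = 29.1733 degrees (acute angle)

29.1733 degrees


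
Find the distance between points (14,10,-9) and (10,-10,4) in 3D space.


dx=-4, dy=-20, dz=13
d = sqrt(16+400+169) = sqrt(585) = 24.1868

24.1868


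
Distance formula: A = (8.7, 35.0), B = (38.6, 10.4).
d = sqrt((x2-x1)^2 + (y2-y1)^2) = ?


dx = 38.6 - 8.7 = 29.9
dy = 10.4 - 35.0 = -24.6
d = sqrt(894.01 + 605.16) = sqrt(1499.17) = 38.7191

38.7191


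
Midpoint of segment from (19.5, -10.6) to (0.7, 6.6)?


Mx = (19.5 + 0.7)/2 = 20.2/2 = 10.1000
My = (-10.6 + 6.6)/2 = -4.0/2 = -2.0000

(10.1000, -2.0000)


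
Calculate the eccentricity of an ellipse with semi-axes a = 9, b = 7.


c = sqrt(81-49) = sqrt(32) = 5.6569
e = c/a = sqrt(32)/9 = 0.6285

e = 0.6285


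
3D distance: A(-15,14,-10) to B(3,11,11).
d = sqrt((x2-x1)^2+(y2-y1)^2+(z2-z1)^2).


dx=18, dy=-3, dz=21
d = sqrt(324+9+441) = sqrt(774) = 27.8209

27.8209


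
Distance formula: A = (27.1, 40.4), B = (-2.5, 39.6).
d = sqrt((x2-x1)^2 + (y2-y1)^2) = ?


dx = -2.5 - 27.1 = -29.6
dy = 39.6 - 40.4 = -0.8
d = sqrt(876.16 + 0.64) = sqrt(876.8) = 29.6108

29.6108


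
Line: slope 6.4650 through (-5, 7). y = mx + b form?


y - 7 = 6.4650(x + 5)
y = 6.4650x + 7 - 6.4650*(-5)
y = 6.4650x + 39.3250

y = 6.4650x + 39.3250


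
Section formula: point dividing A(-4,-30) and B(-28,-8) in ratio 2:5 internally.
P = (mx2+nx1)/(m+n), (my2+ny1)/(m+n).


Px = (2*(-28) + 5*(-4))/7 = -76/7 = -10.8571
Py = (2*(-8) + 5*(-30))/7 = -166/7 = -23.7143

P = (-10.8571, -23.7143)


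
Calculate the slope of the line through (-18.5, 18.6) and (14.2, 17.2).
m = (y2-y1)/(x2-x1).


dy = 17.2 - 18.6 = -1.4
dx = 14.2 + 18.5 = 32.7
m = -1.4/32.7 = -0.0428

m = -0.0428


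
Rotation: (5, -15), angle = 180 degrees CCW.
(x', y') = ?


cos(180) = -1, sin(180) = 0
x' = 5*(-1) + 15*0 = -5
y' = 5*0 - 15*(-1) = 15

(-5, 15)


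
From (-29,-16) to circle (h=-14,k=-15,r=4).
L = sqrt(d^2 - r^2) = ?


d = sqrt((-29+ 14)^2 + (-16+ 15)^2) = sqrt(225+1) = 15.0333
L = sqrt(226.0000 - 16) = sqrt(210.0000) = 14.4914

14.4914


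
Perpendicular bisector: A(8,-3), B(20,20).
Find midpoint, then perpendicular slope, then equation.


Midpoint = (14, 8.5)
Slope of AB = dy/dx = 23/12 = 1.9167
Perp slope = -dx/dy = -12/23 = -0.5217
b = My - (perp slope)*Mx = 8.5 + (12*14)/23 = 8.5 + 7.3043 = 15.8043

y = -0.5217x + 15.8043


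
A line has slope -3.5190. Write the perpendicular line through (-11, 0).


Perpendicular slope = -1/m1 = -1/(-3.5190) = 0.2842
b2 = y0 - m2*x0 = 0 - 11/(-3.5190) = 0 + 3.1259 = 3.1259

y = 0.2842x + 3.1259


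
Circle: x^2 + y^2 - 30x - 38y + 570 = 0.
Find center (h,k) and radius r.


h = -D/2 = 30/2 = 15
k = -E/2 = 38/2 = 19
r^2 = h^2 + k^2 - F = 225 + 361 - 570 = 16
r = 4

Center (15, 19), radius = 4


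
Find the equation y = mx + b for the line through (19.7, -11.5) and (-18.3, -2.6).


m = (8.9)/(-38.0) = -0.2342
b = y1 - m*x1 = -11.5 - (8.9*19.7)/(-38.0) = -11.5 + 4.6139 = -6.8861

y = -0.2342x - 6.8861


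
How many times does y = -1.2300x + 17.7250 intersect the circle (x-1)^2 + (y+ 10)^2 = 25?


Substitute y = -1.2300x + 17.7250: (x-1)^2 + (-1.2300x+17.7250+ 10)^2 = 25
Expand to Ax^2 + Bx + C = 0, where b-k = 27.725
A = 1+m^2 = 2.5129
B = 2(m(b-k) - h) = 2(-1.2300*27.725 - 1) = -70.2035
C = h^2 + (b-k)^2 - r^2 = 1 + 768.675625 - 25 = 744.675625
disc = B^2-4AC = 4928.5314 - 7485.1815 = -2556.6501
disc < 0

0 intersection points


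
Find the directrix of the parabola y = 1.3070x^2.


a = 1.3070
1/(4a) = 0.1913
directrix: y = -0.1913 = -0.1913

y = -0.1913


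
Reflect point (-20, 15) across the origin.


Reflection rule for origin: (-x, -y)
(-20, 15) -> (20, -15)

(20, -15)


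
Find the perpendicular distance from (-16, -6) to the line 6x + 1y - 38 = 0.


|6*(-16) + 1*(-6) - 38| = |-140| = 140
sqrt(36 + 1) = sqrt(37) = 6.0828
d = 140/sqrt(37) = 23.0159

23.0159


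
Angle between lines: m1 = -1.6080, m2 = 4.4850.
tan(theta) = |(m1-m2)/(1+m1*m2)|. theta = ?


m1-m2 = -6.093
1+m1*m2 = -6.21188
tan(theta) = |-6.093/(-6.21188)| = 0.980862
theta = arctan(|-6.093/(-6.21188)|) = 44.4465 degrees (acute angle)

44.4465 degrees


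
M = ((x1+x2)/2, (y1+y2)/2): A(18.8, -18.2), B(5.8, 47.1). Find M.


Mx = (18.8 + 5.8)/2 = 24.6/2 = 12.3000
My = (-18.2 + 47.1)/2 = 28.9/2 = 14.4500

(12.3000, 14.4500)


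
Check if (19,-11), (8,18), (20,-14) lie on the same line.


19*(18+ 14) + 8*(-14+ 11) + 20*(-11-18)
= 608 - 24 - 580 = 4

No, not collinear (determinant = 4)


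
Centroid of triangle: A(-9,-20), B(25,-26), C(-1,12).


Gx = (-9+25- 1)/3 = 15/3 = 5.0000
Gy = (-20- 26+12)/3 = -34/3 = -11.3333

G = (5.0000, -11.3333)


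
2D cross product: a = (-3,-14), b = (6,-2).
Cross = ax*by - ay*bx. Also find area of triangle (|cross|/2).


cross = -3*(-2) + 14*6 = 6 + 84 = 90
Triangle area = |90|/2 = 90/2 = 45.0000

cross = 90, triangle area = 45.0000


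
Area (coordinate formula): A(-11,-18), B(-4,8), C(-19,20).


-11*(8-20) = 132
-4*(20+ 18) = -152
-19*(-18-8) = 494
sum = 474
Area = |474|/2 = 237.0000

237.0000 sq units


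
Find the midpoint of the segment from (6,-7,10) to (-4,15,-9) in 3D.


Mx = (6- 4)/2 = 1.0000
My = (-7+15)/2 = 4.0000
Mz = (10- 9)/2 = 0.5000

M = (1.0000, 4.0000, 0.5000)


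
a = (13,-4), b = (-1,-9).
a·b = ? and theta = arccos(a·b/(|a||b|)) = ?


a·b = 13*(-1) - 4*(-9) = -13 + 36 = 23
|a| = sqrt(169+16) = 13.6015
|b| = sqrt(1+81) = 9.0554
cos(theta) = 23/(sqrt(185)*sqrt(82)) = 23/sqrt(15170) = 0.186739
theta = arccos(23/sqrt(15170)) = 79.2375 degrees

a·b = 23, theta = 79.2375 deg


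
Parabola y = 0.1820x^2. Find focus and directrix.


a = 0.1820
1/(4a) = 1.3736
Focus = (0, 1.3736)
Directrix: y = -1.3736

Focus = (0, 1.3736), Directrix: y = -1.3736


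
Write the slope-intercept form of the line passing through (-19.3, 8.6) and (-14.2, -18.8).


m = (-27.4)/(5.1) = -5.3725
b = y1 - m*x1 = 8.6 - (-27.4*(-19.3))/(5.1) = 8.6 - 103.6902 = -95.0902

y = -5.3725x - 95.0902


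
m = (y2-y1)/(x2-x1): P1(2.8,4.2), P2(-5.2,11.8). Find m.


dy = 11.8 - 4.2 = 7.6
dx = -5.2 - 2.8 = -8.0
m = 7.6/(-8.0) = -0.9500

m = -0.9500


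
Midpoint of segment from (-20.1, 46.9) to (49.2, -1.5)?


Mx = (-20.1 + 49.2)/2 = 29.1/2 = 14.5500
My = (46.9 - 1.5)/2 = 45.4/2 = 22.7000

(14.5500, 22.7000)


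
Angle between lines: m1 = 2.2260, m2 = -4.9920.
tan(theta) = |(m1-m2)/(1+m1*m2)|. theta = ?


m1-m2 = 7.218
1+m1*m2 = -10.112192
tan(theta) = |7.218/(-10.112192)| = 0.713792
theta = arctan(|7.218/(-10.112192)|) = 35.5189 degrees (acute angle)

35.5189 degrees


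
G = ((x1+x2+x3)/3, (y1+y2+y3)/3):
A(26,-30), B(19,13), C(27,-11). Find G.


Gx = (26+19+27)/3 = 72/3 = 24.0000
Gy = (-30+13- 11)/3 = -28/3 = -9.3333

G = (24.0000, -9.3333)


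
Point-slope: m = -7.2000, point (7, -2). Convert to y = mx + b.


y + 2 = -7.2000(x - 7)
y = -7.2000x - 2 + 7.2000*7
y = -7.2000x + 48.4000

y = -7.2000x + 48.4000


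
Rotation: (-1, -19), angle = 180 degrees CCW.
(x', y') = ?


cos(180) = -1, sin(180) = 0
x' = -1*(-1) + 19*0 = 1
y' = -1*0 - 19*(-1) = 19

(1, 19)


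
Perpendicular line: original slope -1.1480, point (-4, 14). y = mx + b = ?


Perpendicular slope = -1/m1 = -1/(-1.1480) = 0.8711
b2 = y0 - m2*x0 = 14 - 4/(-1.1480) = 14 + 3.4843 = 17.4843

y = 0.8711x + 17.4843


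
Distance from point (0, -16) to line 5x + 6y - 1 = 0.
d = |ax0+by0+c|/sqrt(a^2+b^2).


|5*0 + 6*(-16) - 1| = |-97| = 97
sqrt(25 + 36) = sqrt(61) = 7.8102
d = 97/sqrt(61) = 12.4196

12.4196


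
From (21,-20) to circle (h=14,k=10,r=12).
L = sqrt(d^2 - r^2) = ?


d = sqrt((21-14)^2 + (-20-10)^2) = sqrt(49+900) = 30.8058
L = sqrt(949.0000 - 144) = sqrt(805.0000) = 28.3725

28.3725


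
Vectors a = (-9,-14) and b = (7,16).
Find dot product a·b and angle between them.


a·b = -9*7 - 14*16 = -63 - 224 = -287
|a| = sqrt(81+196) = 16.6433
|b| = sqrt(49+256) = 17.4642
cos(theta) = -287/(sqrt(277)*sqrt(305)) = -287/sqrt(84485) = -0.987398
theta = arccos(-287/sqrt(84485)) = 170.8942 degrees

a·b = -287, theta = 170.8942 deg


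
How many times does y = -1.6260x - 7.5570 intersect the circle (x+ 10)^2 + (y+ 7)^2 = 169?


Substitute y = -1.6260x - 7.5570: (x+ 10)^2 + (-1.6260x- 7.5570+ 7)^2 = 169
Expand to Ax^2 + Bx + C = 0, where b-k = -0.557
A = 1+m^2 = 3.643876
B = 2(m(b-k) - h) = 2(-1.6260*(-0.557) + 10) = 21.811364
C = h^2 + (b-k)^2 - r^2 = 100 + 0.310249 - 169 = -68.689751
disc = B^2-4AC = 475.7356 + 1001.1877 = 1476.9233
disc > 0

2 intersection points


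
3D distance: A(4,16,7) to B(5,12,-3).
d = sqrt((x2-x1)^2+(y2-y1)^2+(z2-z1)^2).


dx=1, dy=-4, dz=-10
d = sqrt(1+16+100) = sqrt(117) = 10.8167

10.8167


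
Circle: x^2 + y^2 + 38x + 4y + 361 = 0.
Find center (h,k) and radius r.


h = -D/2 = -38/2 = -19
k = -E/2 = -4/2 = -2
r^2 = h^2 + k^2 - F = 361 + 4 - 361 = 4
r = 2

Center (-19, -2), radius = 2


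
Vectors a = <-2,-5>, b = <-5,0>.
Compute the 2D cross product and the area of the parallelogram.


cross = -2*0 + 5*(-5) = 0 - 25 = -25
Parallelogram area = |-25| = 25

cross = -25, parallelogram area = 25


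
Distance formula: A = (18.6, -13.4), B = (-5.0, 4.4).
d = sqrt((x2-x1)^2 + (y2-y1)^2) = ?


dx = -5.0 - 18.6 = -23.6
dy = 4.4 + 13.4 = 17.8
d = sqrt(556.96 + 316.84) = sqrt(873.8) = 29.5601

29.5601


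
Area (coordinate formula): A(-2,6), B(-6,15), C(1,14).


-2*(15-14) = -2
-6*(14-6) = -48
1*(6-15) = -9
sum = -59
Area = |-59|/2 = 29.5000

29.5000 sq units


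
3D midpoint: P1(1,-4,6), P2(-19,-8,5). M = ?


Mx = (1- 19)/2 = -9.0000
My = (-4- 8)/2 = -6.0000
Mz = (6+5)/2 = 5.5000

M = (-9.0000, -6.0000, 5.5000)


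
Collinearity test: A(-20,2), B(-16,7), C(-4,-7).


-20*(7+ 7) - 16*(-7-2) - 4*(2-7)
= -280 + 144 + 20 = -116

No, not collinear (determinant = -116)


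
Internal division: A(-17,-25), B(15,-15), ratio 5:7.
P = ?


Px = (5*15 + 7*(-17))/12 = -44/12 = -3.6667
Py = (5*(-15) + 7*(-25))/12 = -250/12 = -20.8333

P = (-3.6667, -20.8333)


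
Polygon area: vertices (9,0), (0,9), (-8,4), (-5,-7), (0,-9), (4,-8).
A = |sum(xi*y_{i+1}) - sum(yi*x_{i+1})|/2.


sum(xi*y_{i+1}) = 9*9 + 0*4 - 8*(-7) - 5*(-9) + 0*(-8) + 4*0 = 182
sum(yi*x_{i+1}) = 0*0 + 9*(-8) + 4*(-5) - 7*0 - 9*4 - 8*9 = -200
Area = |182 + 200|/2 = 382/2 = 191.0000

191.0000 sq units


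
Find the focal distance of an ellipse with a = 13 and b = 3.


c^2 = 13^2 - 3^2 = 169 - 9 = 160
c = sqrt(160) = 12.6491

c = 12.6491


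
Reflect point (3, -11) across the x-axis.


Reflection rule for x-axis: (x, -y)
(3, -11) -> (3, 11)

(3, 11)


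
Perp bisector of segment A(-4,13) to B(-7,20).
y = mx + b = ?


Midpoint = (-5.5, 16.5)
Slope of AB = dy/dx = 7/(-3) = -2.3333
Perp slope = -dx/dy = 3/7 = 0.4286
b = My - (perp slope)*Mx = 16.5 + (-3*(-5.5))/7 = 16.5 + 2.3571 = 18.8571

y = 0.4286x + 18.8571


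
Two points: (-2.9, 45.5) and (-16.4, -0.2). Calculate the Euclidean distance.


dx = -16.4 + 2.9 = -13.5
dy = -0.2 - 45.5 = -45.7
d = sqrt(182.25 + 2088.49) = sqrt(2270.74) = 47.6523

47.6523


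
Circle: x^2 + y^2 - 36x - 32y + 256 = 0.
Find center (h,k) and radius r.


h = -D/2 = 36/2 = 18
k = -E/2 = 32/2 = 16
r^2 = h^2 + k^2 - F = 324 + 256 - 256 = 324
r = 18

Center (18, 16), radius = 18


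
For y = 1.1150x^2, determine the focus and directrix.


a = 1.1150
1/(4a) = 0.2242
Focus = (0, 0.2242)
Directrix: y = -0.2242

Focus = (0, 0.2242), Directrix: y = -0.2242


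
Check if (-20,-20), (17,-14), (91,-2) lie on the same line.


-20*(-14+ 2) + 17*(-2+ 20) + 91*(-20+ 14)
= 240 + 306 - 546 = 0

Yes, collinear (determinant = 0)


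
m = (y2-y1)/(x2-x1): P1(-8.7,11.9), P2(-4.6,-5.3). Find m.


dy = -5.3 - 11.9 = -17.2
dx = -4.6 + 8.7 = 4.1
m = -17.2/4.1 = -4.1951

m = -4.1951


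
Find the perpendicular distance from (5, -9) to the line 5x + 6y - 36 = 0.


|5*5 + 6*(-9) - 36| = |-65| = 65
sqrt(25 + 36) = sqrt(61) = 7.8102
d = 65/sqrt(61) = 8.3224

8.3224


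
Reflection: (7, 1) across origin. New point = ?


Reflection rule for origin: (-x, -y)
(7, 1) -> (-7, -1)

(-7, -1)


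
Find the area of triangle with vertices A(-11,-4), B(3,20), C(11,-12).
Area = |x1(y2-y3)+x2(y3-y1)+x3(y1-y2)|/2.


-11*(20+ 12) = -352
3*(-12+ 4) = -24
11*(-4-20) = -264
sum = -640
Area = |-640|/2 = 320.0000

320.0000 sq units


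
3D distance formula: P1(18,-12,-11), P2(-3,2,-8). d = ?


dx=-21, dy=14, dz=3
d = sqrt(441+196+9) = sqrt(646) = 25.4165

25.4165


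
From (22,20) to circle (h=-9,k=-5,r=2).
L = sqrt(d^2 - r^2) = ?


d = sqrt((22+ 9)^2 + (20+ 5)^2) = sqrt(961+625) = 39.8246
L = sqrt(1586.0000 - 4) = sqrt(1582.0000) = 39.7744

39.7744


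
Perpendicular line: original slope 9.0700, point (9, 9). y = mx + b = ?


Perpendicular slope = -1/m1 = -1/9.0700 = -0.1103
b2 = y0 - m2*x0 = 9 + 9/9.0700 = 9 + 0.9923 = 9.9923

y = -0.1103x + 9.9923


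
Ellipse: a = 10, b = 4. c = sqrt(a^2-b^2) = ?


c^2 = 10^2 - 4^2 = 100 - 16 = 84
c = sqrt(84) = 9.1652

c = 9.1652


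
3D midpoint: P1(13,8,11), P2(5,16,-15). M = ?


Mx = (13+5)/2 = 9.0000
My = (8+16)/2 = 12.0000
Mz = (11- 15)/2 = -2.0000

M = (9.0000, 12.0000, -2.0000)


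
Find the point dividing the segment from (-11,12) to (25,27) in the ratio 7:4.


Px = (7*25 + 4*(-11))/11 = 131/11 = 11.9091
Py = (7*27 + 4*12)/11 = 237/11 = 21.5455

P = (11.9091, 21.5455)


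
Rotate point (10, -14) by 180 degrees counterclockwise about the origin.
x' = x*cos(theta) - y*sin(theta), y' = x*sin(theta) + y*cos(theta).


cos(180) = -1, sin(180) = 0
x' = 10*(-1) + 14*0 = -10
y' = 10*0 - 14*(-1) = 14

(-10, 14)


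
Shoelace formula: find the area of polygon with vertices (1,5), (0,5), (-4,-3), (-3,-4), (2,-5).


sum(xi*y_{i+1}) = 1*5 + 0*(-3) - 4*(-4) - 3*(-5) + 2*5 = 46
sum(yi*x_{i+1}) = 5*0 + 5*(-4) - 3*(-3) - 4*2 - 5*1 = -24
Area = |46 + 24|/2 = 70/2 = 35.0000

35.0000 sq units


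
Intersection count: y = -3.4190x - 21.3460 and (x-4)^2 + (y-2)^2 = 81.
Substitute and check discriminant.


Substitute y = -3.4190x - 21.3460: (x-4)^2 + (-3.4190x- 21.3460-2)^2 = 81
Expand to Ax^2 + Bx + C = 0, where b-k = -23.346
A = 1+m^2 = 12.689561
B = 2(m(b-k) - h) = 2(-3.4190*(-23.346) - 4) = 151.639948
C = h^2 + (b-k)^2 - r^2 = 16 + 545.035716 - 81 = 480.035716
disc = B^2-4AC = 22994.6738 - 24365.7700 = -1371.0962
disc < 0

0 intersection points


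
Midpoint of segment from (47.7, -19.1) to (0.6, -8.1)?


Mx = (47.7 + 0.6)/2 = 48.3/2 = 24.1500
My = (-19.1 - 8.1)/2 = -27.2/2 = -13.6000

(24.1500, -13.6000)


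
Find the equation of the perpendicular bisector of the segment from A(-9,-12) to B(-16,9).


Midpoint = (-12.5, -1.5)
Slope of AB = dy/dx = 21/(-7) = -3.0000
Perp slope = -dx/dy = 7/21 = 0.3333
b = My - (perp slope)*Mx = -1.5 + (-7*(-12.5))/21 = -1.5 + 4.1667 = 2.6667

y = 0.3333x + 2.6667


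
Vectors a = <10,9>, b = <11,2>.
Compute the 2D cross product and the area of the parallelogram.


cross = 10*2 - 9*11 = 20 - 99 = -79
Parallelogram area = |-79| = 79

cross = -79, parallelogram area = 79


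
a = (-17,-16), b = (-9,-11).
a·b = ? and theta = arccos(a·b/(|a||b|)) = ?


a·b = -17*(-9) - 16*(-11) = 153 + 176 = 329
|a| = sqrt(289+256) = 23.3452
|b| = sqrt(81+121) = 14.2127
cos(theta) = 329/(sqrt(545)*sqrt(202)) = 329/sqrt(110090) = 0.991567
theta = arccos(329/sqrt(110090)) = 7.4463 degrees

a·b = 329, theta = 7.4463 deg


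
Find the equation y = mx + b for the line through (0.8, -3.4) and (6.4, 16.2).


m = (19.6)/(5.6) = 3.5000
b = y1 - m*x1 = -3.4 - (19.6*0.8)/(5.6) = -3.4 - 2.8000 = -6.2000

y = 3.5000x - 6.2000


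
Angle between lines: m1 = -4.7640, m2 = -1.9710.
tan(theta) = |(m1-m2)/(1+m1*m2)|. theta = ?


m1-m2 = -2.793
1+m1*m2 = 10.389844
tan(theta) = |-2.793/10.389844| = 0.268820
theta = arctan(|-2.793/10.389844|) = 15.0466 degrees (acute angle)

15.0466 degrees


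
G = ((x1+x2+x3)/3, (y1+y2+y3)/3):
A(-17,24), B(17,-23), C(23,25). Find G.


Gx = (-17+17+23)/3 = 23/3 = 7.6667
Gy = (24- 23+25)/3 = 26/3 = 8.6667

G = (7.6667, 8.6667)


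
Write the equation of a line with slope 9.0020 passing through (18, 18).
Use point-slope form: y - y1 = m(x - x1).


y - 18 = 9.0020(x - 18)
y = 9.0020x + 18 - 9.0020*18
y = 9.0020x - 144.0360

y = 9.0020x - 144.0360


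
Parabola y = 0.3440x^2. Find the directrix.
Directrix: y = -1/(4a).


a = 0.3440
1/(4a) = 0.7267
directrix: y = -0.7267 = -0.7267

y = -0.7267


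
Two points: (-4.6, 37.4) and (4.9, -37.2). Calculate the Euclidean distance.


dx = 4.9 + 4.6 = 9.5
dy = -37.2 - 37.4 = -74.6
d = sqrt(90.25 + 5565.16) = sqrt(5655.41) = 75.2025

75.2025


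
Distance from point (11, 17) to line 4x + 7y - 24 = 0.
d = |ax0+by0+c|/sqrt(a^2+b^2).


|4*11 + 7*17 - 24| = |139| = 139
sqrt(16 + 49) = sqrt(65) = 8.0623
d = 139/sqrt(65) = 17.2408

17.2408


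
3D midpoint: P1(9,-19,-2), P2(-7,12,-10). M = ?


Mx = (9- 7)/2 = 1.0000
My = (-19+12)/2 = -3.5000
Mz = (-2- 10)/2 = -6.0000

M = (1.0000, -3.5000, -6.0000)


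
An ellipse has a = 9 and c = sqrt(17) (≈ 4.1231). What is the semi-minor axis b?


b^2 = 9^2 - (sqrt(17))^2 = 81 - 17 = 64
b = sqrt(64) = 8

b = 8


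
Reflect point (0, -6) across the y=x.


Reflection rule for y=x: (y, x)
(0, -6) -> (-6, 0)

(-6, 0)


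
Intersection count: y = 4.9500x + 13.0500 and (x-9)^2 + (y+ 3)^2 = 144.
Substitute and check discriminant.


Substitute y = 4.9500x + 13.0500: (x-9)^2 + (4.9500x+13.0500+ 3)^2 = 144
Expand to Ax^2 + Bx + C = 0, where b-k = 16.05
A = 1+m^2 = 25.5025
B = 2(m(b-k) - h) = 2(4.9500*16.05 - 9) = 140.895
C = h^2 + (b-k)^2 - r^2 = 81 + 257.6025 - 144 = 194.6025
disc = B^2-4AC = 19851.4010 - 19851.4010 = 0
disc = 0

1 intersection point (tangent)


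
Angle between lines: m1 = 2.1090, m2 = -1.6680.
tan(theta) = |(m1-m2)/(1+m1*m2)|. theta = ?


m1-m2 = 3.777
1+m1*m2 = -2.517812
tan(theta) = |3.777/(-2.517812)| = 1.500112
theta = arctan(|3.777/(-2.517812)|) = 56.3119 degrees (acute angle)

56.3119 degrees


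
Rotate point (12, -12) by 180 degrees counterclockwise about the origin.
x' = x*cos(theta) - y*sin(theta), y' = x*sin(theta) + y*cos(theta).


cos(180) = -1, sin(180) = 0
x' = 12*(-1) + 12*0 = -12
y' = 12*0 - 12*(-1) = 12

(-12, 12)


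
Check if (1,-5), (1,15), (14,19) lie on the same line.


1*(15-19) + 1*(19+ 5) + 14*(-5-15)
= -4 + 24 - 280 = -260

No, not collinear (determinant = -260)


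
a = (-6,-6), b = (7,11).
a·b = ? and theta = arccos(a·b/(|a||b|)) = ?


a·b = -6*7 - 6*11 = -42 - 66 = -108
|a| = sqrt(36+36) = 8.4853
|b| = sqrt(49+121) = 13.0384
cos(theta) = -108/(sqrt(72)*sqrt(170)) = -108/sqrt(12240) = -0.976187
theta = arccos(-108/sqrt(12240)) = 167.4712 degrees

a·b = -108, theta = 167.4712 deg


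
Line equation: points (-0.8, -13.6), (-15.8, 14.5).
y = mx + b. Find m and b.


m = (28.1)/(-15.0) = -1.8733
b = y1 - m*x1 = -13.6 - (28.1*(-0.8))/(-15.0) = -13.6 - 1.4987 = -15.0987

y = -1.8733x - 15.0987


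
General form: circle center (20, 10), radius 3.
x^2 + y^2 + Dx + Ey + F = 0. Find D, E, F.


(x-20)^2 + (y-10)^2 = 3^2
D = -2h = -40, E = -2k = -20
F = h^2+k^2-r^2 = 400+100-9 = 491

D = -40, E = -20, F = 491


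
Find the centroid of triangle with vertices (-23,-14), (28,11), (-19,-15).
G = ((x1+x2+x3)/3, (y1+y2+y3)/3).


Gx = (-23+28- 19)/3 = -14/3 = -4.6667
Gy = (-14+11- 15)/3 = -18/3 = -6.0000

G = (-4.6667, -6.0000)


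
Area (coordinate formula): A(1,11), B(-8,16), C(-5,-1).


1*(16+ 1) = 17
-8*(-1-11) = 96
-5*(11-16) = 25
sum = 138
Area = |138|/2 = 69.0000

69.0000 sq units


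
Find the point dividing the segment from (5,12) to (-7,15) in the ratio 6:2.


Px = (6*(-7) + 2*5)/8 = -32/8 = -4.0000
Py = (6*15 + 2*12)/8 = 114/8 = 14.2500

P = (-4.0000, 14.2500)


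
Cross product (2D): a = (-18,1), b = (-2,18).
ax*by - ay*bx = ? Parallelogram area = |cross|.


cross = -18*18 - 1*(-2) = -324 + 2 = -322
Parallelogram area = |-322| = 322

cross = -322, parallelogram area = 322


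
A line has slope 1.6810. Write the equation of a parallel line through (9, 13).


Parallel lines have equal slopes.
m2 = 1.6810
b2 = 13 - 1.6810*9 = -2.1290

y = 1.6810x - 2.1290


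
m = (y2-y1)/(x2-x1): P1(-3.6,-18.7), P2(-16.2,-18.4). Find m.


dy = -18.4 + 18.7 = 0.3
dx = -16.2 + 3.6 = -12.6
m = 0.3/(-12.6) = -0.0238

m = -0.0238


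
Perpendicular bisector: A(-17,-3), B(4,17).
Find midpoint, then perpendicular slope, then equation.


Midpoint = (-6.5, 7)
Slope of AB = dy/dx = 20/21 = 0.9524
Perp slope = -dx/dy = -21/20 = -1.0500
b = My - (perp slope)*Mx = 7 + (21*(-6.5))/20 = 7 - 6.8250 = 0.1750

y = -1.0500x + 0.1750


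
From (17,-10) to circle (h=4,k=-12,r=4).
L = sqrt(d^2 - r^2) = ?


d = sqrt((17-4)^2 + (-10+ 12)^2) = sqrt(169+4) = 13.1529
L = sqrt(173.0000 - 16) = sqrt(157.0000) = 12.5300

12.5300


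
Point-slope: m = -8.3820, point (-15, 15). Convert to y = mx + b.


y - 15 = -8.3820(x + 15)
y = -8.3820x + 15 + 8.3820*(-15)
y = -8.3820x - 110.7300

y = -8.3820x - 110.7300


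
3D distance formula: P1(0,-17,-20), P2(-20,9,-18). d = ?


dx=-20, dy=26, dz=2
d = sqrt(400+676+4) = sqrt(1080) = 32.8634

32.8634


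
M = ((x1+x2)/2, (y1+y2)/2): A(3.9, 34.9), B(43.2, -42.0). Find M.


Mx = (3.9 + 43.2)/2 = 47.1/2 = 23.5500
My = (34.9 - 42.0)/2 = -7.1/2 = -3.5500

(23.5500, -3.5500)


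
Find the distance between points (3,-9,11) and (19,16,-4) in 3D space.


dx=16, dy=25, dz=-15
d = sqrt(256+625+225) = sqrt(1106) = 33.2566

33.2566


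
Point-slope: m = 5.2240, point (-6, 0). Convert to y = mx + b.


y - 0 = 5.2240(x + 6)
y = 5.2240x + 0 - 5.2240*(-6)
y = 5.2240x + 31.3440

y = 5.2240x + 31.3440


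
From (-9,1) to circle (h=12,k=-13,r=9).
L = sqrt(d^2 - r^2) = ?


d = sqrt((-9-12)^2 + (1+ 13)^2) = sqrt(441+196) = 25.2389
L = sqrt(637.0000 - 81) = sqrt(556.0000) = 23.5797

23.5797


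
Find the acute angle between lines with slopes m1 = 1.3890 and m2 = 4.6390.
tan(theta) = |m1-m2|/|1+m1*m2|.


m1-m2 = -3.25
1+m1*m2 = 7.443571
tan(theta) = |-3.25/7.443571| = 0.436618
theta = arctan(|-3.25/7.443571|) = 23.5870 degrees (acute angle)

23.5870 degrees


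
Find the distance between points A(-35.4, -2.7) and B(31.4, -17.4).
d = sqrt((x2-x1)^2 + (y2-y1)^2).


dx = 31.4 + 35.4 = 66.8
dy = -17.4 + 2.7 = -14.7
d = sqrt(4462.24 + 216.09) = sqrt(4678.33) = 68.3983

68.3983


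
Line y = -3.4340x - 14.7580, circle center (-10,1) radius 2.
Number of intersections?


Substitute y = -3.4340x - 14.7580: (x+ 10)^2 + (-3.4340x- 14.7580-1)^2 = 4
Expand to Ax^2 + Bx + C = 0, where b-k = -15.758
A = 1+m^2 = 12.792356
B = 2(m(b-k) - h) = 2(-3.4340*(-15.758) + 10) = 128.225944
C = h^2 + (b-k)^2 - r^2 = 100 + 248.314564 - 4 = 344.314564
disc = B^2-4AC = 16441.8927 - 17618.3779 = -1176.4852
disc < 0

0 intersection points


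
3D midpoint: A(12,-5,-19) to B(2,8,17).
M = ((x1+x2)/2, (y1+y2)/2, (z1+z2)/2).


Mx = (12+2)/2 = 7.0000
My = (-5+8)/2 = 1.5000
Mz = (-19+17)/2 = -1.0000

M = (7.0000, 1.5000, -1.0000)


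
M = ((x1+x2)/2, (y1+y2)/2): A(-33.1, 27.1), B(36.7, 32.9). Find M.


Mx = (-33.1 + 36.7)/2 = 3.6/2 = 1.8000
My = (27.1 + 32.9)/2 = 60.0/2 = 30.0000

(1.8000, 30.0000)


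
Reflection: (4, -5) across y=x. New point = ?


Reflection rule for y=x: (y, x)
(4, -5) -> (-5, 4)

(-5, 4)


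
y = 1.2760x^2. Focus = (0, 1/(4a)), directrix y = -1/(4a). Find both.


a = 1.2760
1/(4a) = 0.1959
Focus = (0, 0.1959)
Directrix: y = -0.1959

Focus = (0, 0.1959), Directrix: y = -0.1959


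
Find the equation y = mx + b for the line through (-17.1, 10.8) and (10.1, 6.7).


m = (-4.1)/(27.2) = -0.1507
b = y1 - m*x1 = 10.8 - (-4.1*(-17.1))/(27.2) = 10.8 - 2.5776 = 8.2224

y = -0.1507x + 8.2224


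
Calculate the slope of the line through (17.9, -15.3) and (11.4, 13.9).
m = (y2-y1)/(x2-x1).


dy = 13.9 + 15.3 = 29.2
dx = 11.4 - 17.9 = -6.5
m = 29.2/(-6.5) = -4.4923

m = -4.4923


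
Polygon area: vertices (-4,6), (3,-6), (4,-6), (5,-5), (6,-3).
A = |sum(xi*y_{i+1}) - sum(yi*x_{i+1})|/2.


sum(xi*y_{i+1}) = -4*(-6) + 3*(-6) + 4*(-5) + 5*(-3) + 6*6 = 7
sum(yi*x_{i+1}) = 6*3 - 6*4 - 6*5 - 5*6 - 3*(-4) = -54
Area = |7 + 54|/2 = 61/2 = 30.5000

30.5000 sq units


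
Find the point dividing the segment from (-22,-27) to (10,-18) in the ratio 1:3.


Px = (1*10 + 3*(-22))/4 = -56/4 = -14.0000
Py = (1*(-18) + 3*(-27))/4 = -99/4 = -24.7500

P = (-14.0000, -24.7500)


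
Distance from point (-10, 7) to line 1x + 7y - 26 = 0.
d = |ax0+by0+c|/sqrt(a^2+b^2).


|1*(-10) + 7*7 - 26| = |13| = 13
sqrt(1 + 49) = sqrt(50) = 7.0711
d = 13/sqrt(50) = 1.8385

1.8385


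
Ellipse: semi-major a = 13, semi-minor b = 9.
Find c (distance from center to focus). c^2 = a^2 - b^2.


c^2 = 13^2 - 9^2 = 169 - 81 = 88
c = sqrt(88) = 9.3808

c = 9.3808


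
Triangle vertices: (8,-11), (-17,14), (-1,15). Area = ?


8*(14-15) = -8
-17*(15+ 11) = -442
-1*(-11-14) = 25
sum = -425
Area = |-425|/2 = 212.5000

212.5000 sq units


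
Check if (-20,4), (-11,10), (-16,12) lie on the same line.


-20*(10-12) - 11*(12-4) - 16*(4-10)
= 40 - 88 + 96 = 48

No, not collinear (determinant = 48)


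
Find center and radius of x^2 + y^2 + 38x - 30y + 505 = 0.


h = -D/2 = -38/2 = -19
k = -E/2 = 30/2 = 15
r^2 = h^2 + k^2 - F = 361 + 225 - 505 = 81
r = 9

Center (-19, 15), radius = 9


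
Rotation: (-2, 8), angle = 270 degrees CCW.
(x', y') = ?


cos(270) = 0, sin(270) = -1
x' = -2*0 - 8*(-1) = 8
y' = -2*(-1) + 8*0 = 2

(8, 2)


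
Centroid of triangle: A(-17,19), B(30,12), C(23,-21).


Gx = (-17+30+23)/3 = 36/3 = 12.0000
Gy = (19+12- 21)/3 = 10/3 = 3.3333

G = (12.0000, 3.3333)


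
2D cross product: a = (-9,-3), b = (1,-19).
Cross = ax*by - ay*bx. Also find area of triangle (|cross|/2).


cross = -9*(-19) + 3*1 = 171 + 3 = 174
Triangle area = |174|/2 = 174/2 = 87.0000

cross = 174, triangle area = 87.0000


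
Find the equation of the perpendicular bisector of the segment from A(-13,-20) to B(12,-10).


Midpoint = (-0.5, -15)
Slope of AB = dy/dx = 10/25 = 0.4000
Perp slope = -dx/dy = -25/10 = -2.5000
b = My - (perp slope)*Mx = -15 + (25*(-0.5))/10 = -15 - 1.2500 = -16.2500

y = -2.5000x - 16.2500


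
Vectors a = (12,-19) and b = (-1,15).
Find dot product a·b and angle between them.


a·b = 12*(-1) - 19*15 = -12 - 285 = -297
|a| = sqrt(144+361) = 22.4722
|b| = sqrt(1+225) = 15.0333
cos(theta) = -297/(sqrt(505)*sqrt(226)) = -297/sqrt(114130) = -0.879137
theta = arccos(-297/sqrt(114130)) = 151.5384 degrees

a·b = -297, theta = 151.5384 deg


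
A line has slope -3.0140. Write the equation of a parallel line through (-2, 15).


Parallel lines have equal slopes.
m2 = -3.0140
b2 = 15 + 3.0140*(-2) = 8.9720

y = -3.0140x + 8.9720


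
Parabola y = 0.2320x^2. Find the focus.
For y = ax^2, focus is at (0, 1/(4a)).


a = 0.2320
4a = 0.9280
focus = (0, 1/0.9280) = (0, 1.0776)

Focus = (0, 1.0776)


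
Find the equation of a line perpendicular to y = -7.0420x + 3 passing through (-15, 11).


Perpendicular slope = -1/m1 = -1/(-7.0420) = 0.1420
b2 = y0 - m2*x0 = 11 - 15/(-7.0420) = 11 + 2.1301 = 13.1301

y = 0.1420x + 13.1301


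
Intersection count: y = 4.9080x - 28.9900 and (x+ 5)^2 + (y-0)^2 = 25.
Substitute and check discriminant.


Substitute y = 4.9080x - 28.9900: (x+ 5)^2 + (4.9080x- 28.9900-0)^2 = 25
Expand to Ax^2 + Bx + C = 0, where b-k = -28.99
A = 1+m^2 = 25.088464
B = 2(m(b-k) - h) = 2(4.9080*(-28.99) + 5) = -274.56584
C = h^2 + (b-k)^2 - r^2 = 25 + 840.4201 - 25 = 840.4201
disc = B^2-4AC = 75386.4005 - 84339.3977 = -8952.9972
disc < 0

0 intersection points


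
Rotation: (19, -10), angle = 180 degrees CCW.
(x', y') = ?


cos(180) = -1, sin(180) = 0
x' = 19*(-1) + 10*0 = -19
y' = 19*0 - 10*(-1) = 10

(-19, 10)


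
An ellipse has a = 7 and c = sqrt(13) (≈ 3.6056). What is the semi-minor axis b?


b^2 = 7^2 - (sqrt(13))^2 = 49 - 13 = 36
b = sqrt(36) = 6

b = 6


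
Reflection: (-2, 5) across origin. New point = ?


Reflection rule for origin: (-x, -y)
(-2, 5) -> (2, -5)

(2, -5)


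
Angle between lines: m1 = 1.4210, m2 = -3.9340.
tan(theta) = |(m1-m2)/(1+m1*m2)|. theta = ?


m1-m2 = 5.355
1+m1*m2 = -4.590214
tan(theta) = |5.355/(-4.590214)| = 1.166612
theta = arctan(|5.355/(-4.590214)|) = 49.3974 degrees (acute angle)

49.3974 degrees


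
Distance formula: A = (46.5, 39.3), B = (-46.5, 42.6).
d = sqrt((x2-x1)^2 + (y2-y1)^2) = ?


dx = -46.5 - 46.5 = -93.0
dy = 42.6 - 39.3 = 3.3
d = sqrt(8649.0 + 10.89) = sqrt(8659.89) = 93.0585

93.0585


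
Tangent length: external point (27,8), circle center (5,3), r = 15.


d = sqrt((27-5)^2 + (8-3)^2) = sqrt(484+25) = 22.5610
L = sqrt(509.0000 - 225) = sqrt(284.0000) = 16.8523

16.8523


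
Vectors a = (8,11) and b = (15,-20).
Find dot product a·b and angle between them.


a·b = 8*15 + 11*(-20) = 120 - 220 = -100
|a| = sqrt(64+121) = 13.6015
|b| = sqrt(225+400) = 25.0000
cos(theta) = -100/(sqrt(185)*sqrt(625)) = -100/sqrt(115625) = -0.294086
theta = arccos(-100/sqrt(115625)) = 107.1027 degrees

a·b = -100, theta = 107.1027 deg


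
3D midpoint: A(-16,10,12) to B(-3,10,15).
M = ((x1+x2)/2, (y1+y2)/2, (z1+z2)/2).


Mx = (-16- 3)/2 = -9.5000
My = (10+10)/2 = 10.0000
Mz = (12+15)/2 = 13.5000

M = (-9.5000, 10.0000, 13.5000)


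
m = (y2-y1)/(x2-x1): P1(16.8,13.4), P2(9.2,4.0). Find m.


dy = 4.0 - 13.4 = -9.4
dx = 9.2 - 16.8 = -7.6
m = -9.4/(-7.6) = 1.2368

m = 1.2368


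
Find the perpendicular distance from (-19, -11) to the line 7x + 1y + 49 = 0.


|7*(-19) + 1*(-11) + 49| = |-95| = 95
sqrt(49 + 1) = sqrt(50) = 7.0711
d = 95/sqrt(50) = 13.4350

13.4350


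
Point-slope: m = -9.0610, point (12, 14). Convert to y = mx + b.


y - 14 = -9.0610(x - 12)
y = -9.0610x + 14 + 9.0610*12
y = -9.0610x + 122.7320

y = -9.0610x + 122.7320


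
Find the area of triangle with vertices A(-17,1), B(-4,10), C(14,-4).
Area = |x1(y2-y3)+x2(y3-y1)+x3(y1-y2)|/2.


-17*(10+ 4) = -238
-4*(-4-1) = 20
14*(1-10) = -126
sum = -344
Area = |-344|/2 = 172.0000

172.0000 sq units


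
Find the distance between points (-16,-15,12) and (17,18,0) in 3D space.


dx=33, dy=33, dz=-12
d = sqrt(1089+1089+144) = sqrt(2322) = 48.1871

48.1871


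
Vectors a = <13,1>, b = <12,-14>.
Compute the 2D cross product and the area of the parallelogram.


cross = 13*(-14) - 1*12 = -182 - 12 = -194
Parallelogram area = |-194| = 194

cross = -194, parallelogram area = 194


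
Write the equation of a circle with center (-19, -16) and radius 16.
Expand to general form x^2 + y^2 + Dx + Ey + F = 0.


(x+ 19)^2 + (y+ 16)^2 = 16^2
D = -2h = 38, E = -2k = 32
F = h^2+k^2-r^2 = 361+256-256 = 361

x^2 + y^2 + 38x + 32y + 361 = 0


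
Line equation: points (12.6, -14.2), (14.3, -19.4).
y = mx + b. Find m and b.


m = (-5.2)/(1.7) = -3.0588
b = y1 - m*x1 = -14.2 - (-5.2*12.6)/(1.7) = -14.2 + 38.5412 = 24.3412

y = -3.0588x + 24.3412


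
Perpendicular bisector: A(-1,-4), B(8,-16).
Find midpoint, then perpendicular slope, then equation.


Midpoint = (3.5, -10)
Slope of AB = dy/dx = -12/9 = -1.3333
Perp slope = -dx/dy = 9/12 = 0.7500
b = My - (perp slope)*Mx = -10 + (9*3.5)/(-12) = -10 - 2.6250 = -12.6250

y = 0.7500x - 12.6250


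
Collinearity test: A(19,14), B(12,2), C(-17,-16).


19*(2+ 16) + 12*(-16-14) - 17*(14-2)
= 342 - 360 - 204 = -222

No, not collinear (determinant = -222)


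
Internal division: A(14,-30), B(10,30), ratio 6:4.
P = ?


Px = (6*10 + 4*14)/10 = 116/10 = 11.6000
Py = (6*30 + 4*(-30))/10 = 60/10 = 6.0000

P = (11.6000, 6.0000)


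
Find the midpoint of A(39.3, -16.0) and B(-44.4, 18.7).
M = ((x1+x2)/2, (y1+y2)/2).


Mx = (39.3 - 44.4)/2 = -5.1/2 = -2.5500
My = (-16.0 + 18.7)/2 = 2.7/2 = 1.3500

(-2.5500, 1.3500)


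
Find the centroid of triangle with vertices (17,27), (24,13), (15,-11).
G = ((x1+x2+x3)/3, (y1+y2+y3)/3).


Gx = (17+24+15)/3 = 56/3 = 18.6667
Gy = (27+13- 11)/3 = 29/3 = 9.6667

G = (18.6667, 9.6667)


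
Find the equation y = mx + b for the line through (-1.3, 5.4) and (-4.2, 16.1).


m = (10.7)/(-2.9) = -3.6897
b = y1 - m*x1 = 5.4 - (10.7*(-1.3))/(-2.9) = 5.4 - 4.7966 = 0.6034

y = -3.6897x + 0.6034


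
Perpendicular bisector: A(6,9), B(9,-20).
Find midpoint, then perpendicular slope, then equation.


Midpoint = (7.5, -5.5)
Slope of AB = dy/dx = -29/3 = -9.6667
Perp slope = -dx/dy = 3/29 = 0.1034
b = My - (perp slope)*Mx = -5.5 + (3*7.5)/(-29) = -5.5 - 0.7759 = -6.2759

y = 0.1034x - 6.2759


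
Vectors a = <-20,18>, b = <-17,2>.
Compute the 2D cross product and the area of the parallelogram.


cross = -20*2 - 18*(-17) = -40 + 306 = 266
Parallelogram area = |266| = 266

cross = 266, parallelogram area = 266


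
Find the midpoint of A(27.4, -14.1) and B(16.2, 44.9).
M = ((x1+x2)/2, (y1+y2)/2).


Mx = (27.4 + 16.2)/2 = 43.6/2 = 21.8000
My = (-14.1 + 44.9)/2 = 30.8/2 = 15.4000

(21.8000, 15.4000)


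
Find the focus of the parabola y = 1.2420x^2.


a = 1.2420
4a = 4.9680
focus = (0, 1/4.9680) = (0, 0.2013)

Focus = (0, 0.2013)


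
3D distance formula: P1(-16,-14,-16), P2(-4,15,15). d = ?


dx=12, dy=29, dz=31
d = sqrt(144+841+961) = sqrt(1946) = 44.1135

44.1135


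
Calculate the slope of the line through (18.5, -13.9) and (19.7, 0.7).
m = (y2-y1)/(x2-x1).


dy = 0.7 + 13.9 = 14.6
dx = 19.7 - 18.5 = 1.2
m = 14.6/1.2 = 12.1667

m = 12.1667


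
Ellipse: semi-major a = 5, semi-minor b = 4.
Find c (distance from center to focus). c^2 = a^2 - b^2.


c^2 = 5^2 - 4^2 = 25 - 16 = 9
c = sqrt(9) = 3.0000

c = 3.0000


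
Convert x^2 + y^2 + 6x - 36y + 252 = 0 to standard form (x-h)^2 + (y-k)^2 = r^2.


h = -D/2 = -6/2 = -3
k = -E/2 = 36/2 = 18
r^2 = h^2 + k^2 - F = 9 + 324 - 252 = 81
r = 9

Center (-3, 18), radius = 9


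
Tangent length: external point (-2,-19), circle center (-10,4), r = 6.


d = sqrt((-2+ 10)^2 + (-19-4)^2) = sqrt(64+529) = 24.3516
L = sqrt(593.0000 - 36) = sqrt(557.0000) = 23.6008

23.6008


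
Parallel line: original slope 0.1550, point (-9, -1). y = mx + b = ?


Parallel lines have equal slopes.
m2 = 0.1550
b2 = -1 - 0.1550*(-9) = 0.3950

y = 0.1550x + 0.3950


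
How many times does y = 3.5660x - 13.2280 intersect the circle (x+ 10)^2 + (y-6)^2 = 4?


Substitute y = 3.5660x - 13.2280: (x+ 10)^2 + (3.5660x- 13.2280-6)^2 = 4
Expand to Ax^2 + Bx + C = 0, where b-k = -19.228
A = 1+m^2 = 13.716356
B = 2(m(b-k) - h) = 2(3.5660*(-19.228) + 10) = -117.134096
C = h^2 + (b-k)^2 - r^2 = 100 + 369.715984 - 4 = 465.715984
disc = B^2-4AC = 13720.3964 - 25551.7049 = -11831.3085
disc < 0

0 intersection points


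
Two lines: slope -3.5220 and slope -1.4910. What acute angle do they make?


m1-m2 = -2.031
1+m1*m2 = 6.251302
tan(theta) = |-2.031/6.251302| = 0.324892
theta = arctan(|-2.031/6.251302|) = 17.9986 degrees (acute angle)

17.9986 degrees


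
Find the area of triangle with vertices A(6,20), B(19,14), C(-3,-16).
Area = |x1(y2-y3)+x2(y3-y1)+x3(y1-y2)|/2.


6*(14+ 16) = 180
19*(-16-20) = -684
-3*(20-14) = -18
sum = -522
Area = |-522|/2 = 261.0000

261.0000 sq units


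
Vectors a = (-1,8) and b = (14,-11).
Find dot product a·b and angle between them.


a·b = -1*14 + 8*(-11) = -14 - 88 = -102
|a| = sqrt(1+64) = 8.0623
|b| = sqrt(196+121) = 17.8045
cos(theta) = -102/(sqrt(65)*sqrt(317)) = -102/sqrt(20605) = -0.710581
theta = arccos(-102/sqrt(20605)) = 135.2822 degrees

a·b = -102, theta = 135.2822 deg


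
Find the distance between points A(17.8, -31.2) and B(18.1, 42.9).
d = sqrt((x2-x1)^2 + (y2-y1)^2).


dx = 18.1 - 17.8 = 0.3
dy = 42.9 + 31.2 = 74.1
d = sqrt(0.09 + 5490.81) = sqrt(5490.9) = 74.1006

74.1006


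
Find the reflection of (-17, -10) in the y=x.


Reflection rule for y=x: (y, x)
(-17, -10) -> (-10, -17)

(-10, -17)


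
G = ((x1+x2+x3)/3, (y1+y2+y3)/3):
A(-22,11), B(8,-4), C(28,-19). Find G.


Gx = (-22+8+28)/3 = 14/3 = 4.6667
Gy = (11- 4- 19)/3 = -12/3 = -4.0000

G = (4.6667, -4.0000)


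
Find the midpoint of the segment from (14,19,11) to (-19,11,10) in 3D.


Mx = (14- 19)/2 = -2.5000
My = (19+11)/2 = 15.0000
Mz = (11+10)/2 = 10.5000

M = (-2.5000, 15.0000, 10.5000)


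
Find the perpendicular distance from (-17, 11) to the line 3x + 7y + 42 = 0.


|3*(-17) + 7*11 + 42| = |68| = 68
sqrt(9 + 49) = sqrt(58) = 7.6158
d = 68/sqrt(58) = 8.9288

8.9288
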